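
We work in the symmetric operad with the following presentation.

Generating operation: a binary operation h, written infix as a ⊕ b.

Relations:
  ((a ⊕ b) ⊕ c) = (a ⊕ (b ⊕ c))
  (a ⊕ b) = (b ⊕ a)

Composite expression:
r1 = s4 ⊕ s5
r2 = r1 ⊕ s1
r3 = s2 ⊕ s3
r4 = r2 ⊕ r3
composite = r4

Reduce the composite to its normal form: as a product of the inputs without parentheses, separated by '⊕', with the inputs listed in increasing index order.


s1 ⊕ s2 ⊕ s3 ⊕ s4 ⊕ s5

Any arrangement under h is one operation, so sort the s-inputs.
(s4 ⊕ s5) reduces to s4 ⊕ s5
((s4 ⊕ s5) ⊕ s1) reduces to s4 ⊕ s5 ⊕ s1
(s2 ⊕ s3) reduces to s2 ⊕ s3
(((s4 ⊕ s5) ⊕ s1) ⊕ (s2 ⊕ s3)) reduces to s4 ⊕ s5 ⊕ s1 ⊕ s2 ⊕ s3
reordering the factors by index: s1 ⊕ s2 ⊕ s3 ⊕ s4 ⊕ s5


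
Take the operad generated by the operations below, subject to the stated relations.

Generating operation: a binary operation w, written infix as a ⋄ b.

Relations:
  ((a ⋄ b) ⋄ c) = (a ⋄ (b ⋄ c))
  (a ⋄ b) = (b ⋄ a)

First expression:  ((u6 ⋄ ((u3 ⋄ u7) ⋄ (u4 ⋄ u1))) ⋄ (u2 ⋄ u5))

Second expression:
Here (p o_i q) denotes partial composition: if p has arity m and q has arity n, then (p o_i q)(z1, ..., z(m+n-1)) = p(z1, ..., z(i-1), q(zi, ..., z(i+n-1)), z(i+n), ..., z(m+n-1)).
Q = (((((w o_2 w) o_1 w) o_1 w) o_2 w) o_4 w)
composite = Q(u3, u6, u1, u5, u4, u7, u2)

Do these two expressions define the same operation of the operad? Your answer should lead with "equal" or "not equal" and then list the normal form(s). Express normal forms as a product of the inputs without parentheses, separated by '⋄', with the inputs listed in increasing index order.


equal; both compose to u1 ⋄ u2 ⋄ u3 ⋄ u4 ⋄ u5 ⋄ u6 ⋄ u7

In normal form, the first expression is u1 ⋄ u2 ⋄ u3 ⋄ u4 ⋄ u5 ⋄ u6 ⋄ u7
In normal form, the second expression is u1 ⋄ u2 ⋄ u3 ⋄ u4 ⋄ u5 ⋄ u6 ⋄ u7
The forms coincide; equal.


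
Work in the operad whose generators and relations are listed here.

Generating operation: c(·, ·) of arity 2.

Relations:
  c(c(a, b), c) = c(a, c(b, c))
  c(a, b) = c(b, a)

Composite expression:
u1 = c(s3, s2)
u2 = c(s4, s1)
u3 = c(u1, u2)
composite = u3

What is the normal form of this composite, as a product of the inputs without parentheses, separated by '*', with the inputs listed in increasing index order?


s1 * s2 * s3 * s4

Shape and order are irrelevant to c; the s-input set decides.
c(s3, s2) spells out as s3 * s2
c(s4, s1) spells out as s4 * s1
c(c(s3, s2), c(s4, s1)) spells out as s3 * s2 * s4 * s1
commutativity sorts the factors: s1 * s2 * s3 * s4


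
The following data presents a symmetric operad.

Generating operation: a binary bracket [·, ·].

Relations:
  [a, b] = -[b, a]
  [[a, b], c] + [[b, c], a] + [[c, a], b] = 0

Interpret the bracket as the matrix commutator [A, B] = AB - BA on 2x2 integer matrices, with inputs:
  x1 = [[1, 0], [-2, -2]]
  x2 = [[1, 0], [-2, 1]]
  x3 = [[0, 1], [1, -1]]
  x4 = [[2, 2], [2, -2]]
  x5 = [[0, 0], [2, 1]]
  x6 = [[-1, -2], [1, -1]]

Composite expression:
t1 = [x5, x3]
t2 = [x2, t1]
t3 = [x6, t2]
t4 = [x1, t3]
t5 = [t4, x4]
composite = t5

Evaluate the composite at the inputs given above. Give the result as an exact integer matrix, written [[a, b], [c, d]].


[[-200, 32], [368, 200]]

[x5, x3] = [[-2, -1], [3, 2]]
[x2, [x5, x3]] = [[-2, 0], [8, 2]]
[x6, [x2, [x5, x3]]] = [[-16, -8], [-4, 16]]
[x1, [x6, [x2, [x5, x3]]]] = [[-16, -24], [76, 16]]
[[x1, [x6, [x2, [x5, x3]]]], x4] = [[-200, 32], [368, 200]]


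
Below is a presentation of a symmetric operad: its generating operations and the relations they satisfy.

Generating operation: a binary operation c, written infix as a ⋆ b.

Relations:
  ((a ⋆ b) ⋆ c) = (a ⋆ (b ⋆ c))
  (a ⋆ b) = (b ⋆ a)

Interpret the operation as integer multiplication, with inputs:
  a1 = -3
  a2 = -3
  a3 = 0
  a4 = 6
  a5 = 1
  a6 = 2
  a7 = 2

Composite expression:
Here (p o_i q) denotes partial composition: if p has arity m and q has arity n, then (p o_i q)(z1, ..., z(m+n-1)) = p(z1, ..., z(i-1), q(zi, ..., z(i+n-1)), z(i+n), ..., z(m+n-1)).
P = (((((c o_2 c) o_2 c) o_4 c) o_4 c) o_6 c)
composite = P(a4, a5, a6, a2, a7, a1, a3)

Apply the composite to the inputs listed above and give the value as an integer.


(a5 ⋆ a6) = 2
(a2 ⋆ a7) = -6
(a1 ⋆ a3) = 0
((a2 ⋆ a7) ⋆ (a1 ⋆ a3)) = 0
((a5 ⋆ a6) ⋆ ((a2 ⋆ a7) ⋆ (a1 ⋆ a3))) = 0
(a4 ⋆ ((a5 ⋆ a6) ⋆ ((a2 ⋆ a7) ⋆ (a1 ⋆ a3)))) = 0

0


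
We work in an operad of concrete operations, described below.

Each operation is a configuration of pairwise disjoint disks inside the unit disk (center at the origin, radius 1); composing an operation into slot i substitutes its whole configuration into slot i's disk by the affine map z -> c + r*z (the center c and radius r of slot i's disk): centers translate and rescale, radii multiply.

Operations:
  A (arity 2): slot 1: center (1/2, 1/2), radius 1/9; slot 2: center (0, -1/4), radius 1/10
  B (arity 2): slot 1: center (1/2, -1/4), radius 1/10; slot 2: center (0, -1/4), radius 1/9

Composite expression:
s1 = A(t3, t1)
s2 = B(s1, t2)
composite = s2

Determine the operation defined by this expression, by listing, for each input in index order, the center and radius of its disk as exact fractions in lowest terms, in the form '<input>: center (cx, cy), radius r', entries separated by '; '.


t1: center (1/2, -11/40), radius 1/100; t2: center (0, -1/4), radius 1/9; t3: center (11/20, -1/5), radius 1/90

Follow each t-input down from B: c' goes to c + r*c', radius to r*r'.
t3: after 2 affine steps, its disk has center (11/20, -1/5), radius 1/90
t1: after 2 affine steps, its disk has center (1/2, -11/40), radius 1/100
t2: after 1 affine step, its disk has center (0, -1/4), radius 1/9


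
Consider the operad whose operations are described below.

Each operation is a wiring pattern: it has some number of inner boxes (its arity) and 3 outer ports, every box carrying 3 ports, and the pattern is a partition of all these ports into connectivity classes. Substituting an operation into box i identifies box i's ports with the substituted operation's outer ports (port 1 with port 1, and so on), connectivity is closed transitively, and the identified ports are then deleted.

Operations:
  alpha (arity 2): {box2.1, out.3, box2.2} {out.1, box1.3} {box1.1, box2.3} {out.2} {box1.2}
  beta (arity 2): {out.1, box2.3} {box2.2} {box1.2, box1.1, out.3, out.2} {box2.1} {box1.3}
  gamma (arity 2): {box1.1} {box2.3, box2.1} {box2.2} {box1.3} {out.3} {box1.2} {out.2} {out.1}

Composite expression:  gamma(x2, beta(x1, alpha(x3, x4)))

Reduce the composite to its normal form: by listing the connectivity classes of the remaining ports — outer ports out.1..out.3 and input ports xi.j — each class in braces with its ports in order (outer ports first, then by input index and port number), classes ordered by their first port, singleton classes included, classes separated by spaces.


{out.1} {out.2} {out.3} {x1.1, x1.2, x4.1, x4.2} {x1.3} {x2.1} {x2.2} {x2.3} {x3.1, x4.3} {x3.2} {x3.3}


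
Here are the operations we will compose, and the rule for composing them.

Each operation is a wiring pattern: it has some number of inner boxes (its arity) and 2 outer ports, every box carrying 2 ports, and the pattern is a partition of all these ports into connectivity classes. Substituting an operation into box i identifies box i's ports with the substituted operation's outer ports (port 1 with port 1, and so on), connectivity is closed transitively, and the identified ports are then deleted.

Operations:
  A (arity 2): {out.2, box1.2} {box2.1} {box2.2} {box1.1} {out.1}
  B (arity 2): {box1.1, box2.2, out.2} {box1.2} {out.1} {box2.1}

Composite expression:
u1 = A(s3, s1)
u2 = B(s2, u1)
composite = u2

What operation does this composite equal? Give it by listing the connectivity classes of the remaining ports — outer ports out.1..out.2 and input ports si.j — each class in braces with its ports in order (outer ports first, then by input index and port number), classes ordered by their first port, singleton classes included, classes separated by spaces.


{out.1} {out.2, s2.1, s3.2} {s1.1} {s1.2} {s2.2} {s3.1}

Treat the ports identified at B as solder joints: merge, then drop.
through A, on inputs (s3, s1): {out.1} {out.2, s3.2} {s1.1} {s1.2} {s3.1} (out.j = stage outer ports)
through B, on inputs (s2, s3, s1): {out.1} {out.2, s2.1, s3.2} {s1.1} {s1.2} {s2.2} {s3.1} (out.j = stage outer ports)


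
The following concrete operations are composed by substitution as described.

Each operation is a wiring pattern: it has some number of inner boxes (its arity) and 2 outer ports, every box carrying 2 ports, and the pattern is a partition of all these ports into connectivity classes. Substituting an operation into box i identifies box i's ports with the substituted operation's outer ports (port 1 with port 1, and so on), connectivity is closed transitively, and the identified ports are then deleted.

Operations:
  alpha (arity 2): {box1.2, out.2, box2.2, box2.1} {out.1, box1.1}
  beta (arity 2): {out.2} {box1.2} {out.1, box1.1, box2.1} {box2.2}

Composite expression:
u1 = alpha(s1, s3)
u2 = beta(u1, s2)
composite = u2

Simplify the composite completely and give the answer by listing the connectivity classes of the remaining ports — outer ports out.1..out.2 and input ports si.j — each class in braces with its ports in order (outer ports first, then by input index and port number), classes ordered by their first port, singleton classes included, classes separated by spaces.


{out.1, s1.1, s2.1} {out.2} {s1.2, s3.1, s3.2} {s2.2}

After gluing at beta, chains via deleted ports link the s-ports.
alpha over (s1, s3) gives {out.1, s1.1} {out.2, s1.2, s3.1, s3.2}, out.j being that stage's outer ports
beta over (s1, s3, s2) gives {out.1, s1.1, s2.1} {out.2} {s1.2, s3.1, s3.2} {s2.2}, out.j being that stage's outer ports


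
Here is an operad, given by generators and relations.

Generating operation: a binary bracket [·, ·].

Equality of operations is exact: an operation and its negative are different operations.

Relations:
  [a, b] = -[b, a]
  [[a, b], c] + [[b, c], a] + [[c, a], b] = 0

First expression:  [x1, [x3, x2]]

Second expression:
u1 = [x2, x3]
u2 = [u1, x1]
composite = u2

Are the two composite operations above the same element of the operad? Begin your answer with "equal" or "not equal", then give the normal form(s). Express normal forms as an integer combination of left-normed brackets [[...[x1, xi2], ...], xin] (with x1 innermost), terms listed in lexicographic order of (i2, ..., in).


Normal form of the first expression: -[[x1, x2], x3] + [[x1, x3], x2]
Normal form of the second expression: -[[x1, x2], x3] + [[x1, x3], x2]
Identical normal forms: equal.

equal; the common form is -[[x1, x2], x3] + [[x1, x3], x2]


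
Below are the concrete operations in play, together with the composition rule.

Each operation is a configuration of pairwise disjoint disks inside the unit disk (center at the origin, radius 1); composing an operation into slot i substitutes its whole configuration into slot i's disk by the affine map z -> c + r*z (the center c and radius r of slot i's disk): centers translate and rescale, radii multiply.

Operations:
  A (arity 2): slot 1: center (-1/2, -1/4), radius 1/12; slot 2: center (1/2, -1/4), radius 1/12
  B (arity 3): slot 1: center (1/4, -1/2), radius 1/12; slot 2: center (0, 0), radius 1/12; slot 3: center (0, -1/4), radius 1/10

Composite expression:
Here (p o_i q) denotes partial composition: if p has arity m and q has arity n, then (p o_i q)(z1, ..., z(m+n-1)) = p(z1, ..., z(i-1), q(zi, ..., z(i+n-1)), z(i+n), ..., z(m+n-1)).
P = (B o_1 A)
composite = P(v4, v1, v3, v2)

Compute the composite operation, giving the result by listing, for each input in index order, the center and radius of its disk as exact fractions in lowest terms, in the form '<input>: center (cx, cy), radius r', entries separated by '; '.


v1: center (7/24, -25/48), radius 1/144; v2: center (0, -1/4), radius 1/10; v3: center (0, 0), radius 1/12; v4: center (5/24, -25/48), radius 1/144


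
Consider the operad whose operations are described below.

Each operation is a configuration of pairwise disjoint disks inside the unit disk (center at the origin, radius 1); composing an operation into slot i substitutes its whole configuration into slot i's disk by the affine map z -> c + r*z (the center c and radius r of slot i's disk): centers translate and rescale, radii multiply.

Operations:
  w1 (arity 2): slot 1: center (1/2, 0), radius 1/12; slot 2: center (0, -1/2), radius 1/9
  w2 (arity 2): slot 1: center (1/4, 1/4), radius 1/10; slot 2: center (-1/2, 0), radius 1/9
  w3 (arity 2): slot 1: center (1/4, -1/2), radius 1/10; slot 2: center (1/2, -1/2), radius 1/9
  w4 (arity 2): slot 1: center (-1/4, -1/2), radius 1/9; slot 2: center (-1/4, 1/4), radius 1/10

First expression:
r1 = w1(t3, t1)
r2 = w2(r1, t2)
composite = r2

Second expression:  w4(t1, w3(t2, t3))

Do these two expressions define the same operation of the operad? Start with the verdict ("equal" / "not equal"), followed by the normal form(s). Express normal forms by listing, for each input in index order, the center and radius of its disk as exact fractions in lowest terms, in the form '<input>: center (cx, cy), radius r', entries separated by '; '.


not equal; first: t1: center (1/4, 1/5), radius 1/90; t2: center (-1/2, 0), radius 1/9; t3: center (3/10, 1/4), radius 1/120; second: t1: center (-1/4, -1/2), radius 1/9; t2: center (-9/40, 1/5), radius 1/100; t3: center (-1/5, 1/5), radius 1/90

The first expression reduces to t1: center (1/4, 1/5), radius 1/90; t2: center (-1/2, 0), radius 1/9; t3: center (3/10, 1/4), radius 1/120
The second expression reduces to t1: center (-1/4, -1/2), radius 1/9; t2: center (-9/40, 1/5), radius 1/100; t3: center (-1/5, 1/5), radius 1/90
Distinct normal forms: not equal.


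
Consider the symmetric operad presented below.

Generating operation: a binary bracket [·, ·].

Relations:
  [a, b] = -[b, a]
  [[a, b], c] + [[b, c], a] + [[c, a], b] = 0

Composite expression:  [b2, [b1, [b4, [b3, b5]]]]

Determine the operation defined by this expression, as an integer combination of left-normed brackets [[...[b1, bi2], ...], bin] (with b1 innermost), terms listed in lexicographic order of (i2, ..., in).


Left-normed coefficients sit on the b1-initial expansion words.
Composite bracket: [b2, [b1, [b4, [b3, b5]]]]
Expanding via [a, b] = ab - ba: 16 signed words (2^4 = 16).
Coefficients come from the b1-initial words:
  b1b3b5b4b2 appears with sign +1, giving the term +[[[[b1, b3], b5], b4], b2]
  b1b4b3b5b2 appears with sign -1, giving the term -[[[[b1, b4], b3], b5], b2]
  b1b4b5b3b2 appears with sign +1, giving the term +[[[[b1, b4], b5], b3], b2]
  b1b5b3b4b2 appears with sign -1, giving the term -[[[[b1, b5], b3], b4], b2]

[[[[b1, b3], b5], b4], b2] - [[[[b1, b4], b3], b5], b2] + [[[[b1, b4], b5], b3], b2] - [[[[b1, b5], b3], b4], b2]


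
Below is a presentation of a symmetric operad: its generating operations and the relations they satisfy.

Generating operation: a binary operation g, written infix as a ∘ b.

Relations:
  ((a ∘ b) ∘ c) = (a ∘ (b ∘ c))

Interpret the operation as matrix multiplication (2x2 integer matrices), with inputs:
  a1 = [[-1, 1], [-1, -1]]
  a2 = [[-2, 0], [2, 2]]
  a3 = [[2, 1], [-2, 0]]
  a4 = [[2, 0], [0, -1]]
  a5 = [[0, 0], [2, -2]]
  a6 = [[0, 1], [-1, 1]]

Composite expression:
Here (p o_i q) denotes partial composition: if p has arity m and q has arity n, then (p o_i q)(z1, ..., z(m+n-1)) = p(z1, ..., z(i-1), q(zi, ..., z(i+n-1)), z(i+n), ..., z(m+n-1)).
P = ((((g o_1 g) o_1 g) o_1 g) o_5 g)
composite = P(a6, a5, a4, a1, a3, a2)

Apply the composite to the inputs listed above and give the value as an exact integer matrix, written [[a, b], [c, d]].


[[20, -12], [20, -12]]

(a6 ∘ a5) = [[2, -2], [2, -2]]
((a6 ∘ a5) ∘ a4) = [[4, 2], [4, 2]]
(((a6 ∘ a5) ∘ a4) ∘ a1) = [[-6, 2], [-6, 2]]
(a3 ∘ a2) = [[-2, 2], [4, 0]]
((((a6 ∘ a5) ∘ a4) ∘ a1) ∘ (a3 ∘ a2)) = [[20, -12], [20, -12]]


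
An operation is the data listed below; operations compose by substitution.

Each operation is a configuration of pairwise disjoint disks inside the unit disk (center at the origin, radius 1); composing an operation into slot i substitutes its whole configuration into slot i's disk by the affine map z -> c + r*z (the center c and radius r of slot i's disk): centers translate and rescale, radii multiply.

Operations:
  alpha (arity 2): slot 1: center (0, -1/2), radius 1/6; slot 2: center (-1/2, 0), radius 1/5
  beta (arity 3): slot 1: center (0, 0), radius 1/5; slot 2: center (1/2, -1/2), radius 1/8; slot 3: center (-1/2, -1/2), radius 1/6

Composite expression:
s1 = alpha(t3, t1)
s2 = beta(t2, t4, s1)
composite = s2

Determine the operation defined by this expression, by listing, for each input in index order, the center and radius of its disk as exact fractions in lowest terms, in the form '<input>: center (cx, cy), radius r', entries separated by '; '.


t1: center (-7/12, -1/2), radius 1/30; t2: center (0, 0), radius 1/5; t3: center (-1/2, -7/12), radius 1/36; t4: center (1/2, -1/2), radius 1/8

Below beta, radii multiply path by path; the t-disk centers shift.
t2 passes through 1 substitution, ending at center (0, 0), radius 1/5
t4 passes through 1 substitution, ending at center (1/2, -1/2), radius 1/8
t3 passes through 2 substitutions, ending at center (-1/2, -7/12), radius 1/36
t1 passes through 2 substitutions, ending at center (-7/12, -1/2), radius 1/30


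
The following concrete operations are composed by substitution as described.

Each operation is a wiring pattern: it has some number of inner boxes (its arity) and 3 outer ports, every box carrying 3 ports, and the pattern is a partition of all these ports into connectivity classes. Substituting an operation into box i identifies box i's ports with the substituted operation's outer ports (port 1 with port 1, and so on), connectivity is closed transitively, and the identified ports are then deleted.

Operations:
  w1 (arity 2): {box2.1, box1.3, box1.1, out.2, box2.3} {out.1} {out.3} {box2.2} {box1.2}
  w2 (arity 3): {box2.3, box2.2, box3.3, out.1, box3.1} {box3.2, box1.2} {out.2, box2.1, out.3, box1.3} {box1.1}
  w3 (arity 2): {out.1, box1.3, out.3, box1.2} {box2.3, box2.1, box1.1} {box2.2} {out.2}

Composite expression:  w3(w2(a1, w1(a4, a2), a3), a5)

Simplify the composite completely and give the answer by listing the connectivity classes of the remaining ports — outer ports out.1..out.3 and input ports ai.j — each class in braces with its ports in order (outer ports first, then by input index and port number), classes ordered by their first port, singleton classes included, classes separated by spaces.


{out.1, out.3, a1.3} {out.2} {a1.1} {a1.2, a3.2} {a2.1, a2.3, a3.1, a3.3, a4.1, a4.3, a5.1, a5.3} {a2.2} {a4.2} {a5.2}

Substituting into w3 glues patterns; closure does the rest.
composing w1 on (a4, a2), with out.j its own outer ports: {out.1} {out.2, a2.1, a2.3, a4.1, a4.3} {out.3} {a2.2} {a4.2}
composing w2 on (a1, a4, a2, a3), with out.j its own outer ports: {out.1, a2.1, a2.3, a3.1, a3.3, a4.1, a4.3} {out.2, out.3, a1.3} {a1.1} {a1.2, a3.2} {a2.2} {a4.2}
composing w3 on (a1, a4, a2, a3, a5), with out.j its own outer ports: {out.1, out.3, a1.3} {out.2} {a1.1} {a1.2, a3.2} {a2.1, a2.3, a3.1, a3.3, a4.1, a4.3, a5.1, a5.3} {a2.2} {a4.2} {a5.2}


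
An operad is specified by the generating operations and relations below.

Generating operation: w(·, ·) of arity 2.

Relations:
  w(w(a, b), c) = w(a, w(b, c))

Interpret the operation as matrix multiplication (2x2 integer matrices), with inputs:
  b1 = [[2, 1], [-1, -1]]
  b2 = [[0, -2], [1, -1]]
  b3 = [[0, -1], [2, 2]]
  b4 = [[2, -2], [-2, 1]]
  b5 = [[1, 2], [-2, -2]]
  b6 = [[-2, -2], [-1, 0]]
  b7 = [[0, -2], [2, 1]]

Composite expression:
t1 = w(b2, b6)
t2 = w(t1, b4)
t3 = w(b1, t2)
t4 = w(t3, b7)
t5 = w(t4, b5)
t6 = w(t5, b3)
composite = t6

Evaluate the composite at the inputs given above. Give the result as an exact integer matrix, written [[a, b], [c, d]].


[[48, 8], [-32, -8]]


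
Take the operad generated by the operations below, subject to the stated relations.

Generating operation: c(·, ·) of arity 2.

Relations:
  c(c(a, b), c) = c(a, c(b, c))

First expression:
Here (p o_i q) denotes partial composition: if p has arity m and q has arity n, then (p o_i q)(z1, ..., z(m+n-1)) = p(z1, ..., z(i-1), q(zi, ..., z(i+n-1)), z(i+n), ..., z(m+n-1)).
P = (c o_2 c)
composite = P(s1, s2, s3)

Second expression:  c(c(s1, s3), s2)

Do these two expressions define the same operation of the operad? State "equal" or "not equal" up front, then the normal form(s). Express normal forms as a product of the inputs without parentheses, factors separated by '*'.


Normal form of the first expression: s1 * s2 * s3
Normal form of the second expression: s1 * s3 * s2
They disagree, so not equal.

not equal; first: s1 * s2 * s3; second: s1 * s3 * s2


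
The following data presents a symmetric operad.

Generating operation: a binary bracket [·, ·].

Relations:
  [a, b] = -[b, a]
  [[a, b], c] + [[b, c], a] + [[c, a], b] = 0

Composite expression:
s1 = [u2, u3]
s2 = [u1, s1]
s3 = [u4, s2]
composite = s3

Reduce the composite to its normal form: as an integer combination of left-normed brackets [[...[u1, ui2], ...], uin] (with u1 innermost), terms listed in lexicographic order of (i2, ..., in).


-[[[u1, u2], u3], u4] + [[[u1, u3], u2], u4]

A multilinear Lie element is pinned by u1-initial words (u1 innermost).
Composite bracket: [u4, [u1, [u2, u3]]]
Each bracket splits as ab - ba, giving 8 signed words (2^3 = 8).
Words beginning with u1 determine it all:
  u1u2u3u4 (sign -1) contributes -[[[u1, u2], u3], u4]
  u1u3u2u4 (sign +1) contributes +[[[u1, u3], u2], u4]


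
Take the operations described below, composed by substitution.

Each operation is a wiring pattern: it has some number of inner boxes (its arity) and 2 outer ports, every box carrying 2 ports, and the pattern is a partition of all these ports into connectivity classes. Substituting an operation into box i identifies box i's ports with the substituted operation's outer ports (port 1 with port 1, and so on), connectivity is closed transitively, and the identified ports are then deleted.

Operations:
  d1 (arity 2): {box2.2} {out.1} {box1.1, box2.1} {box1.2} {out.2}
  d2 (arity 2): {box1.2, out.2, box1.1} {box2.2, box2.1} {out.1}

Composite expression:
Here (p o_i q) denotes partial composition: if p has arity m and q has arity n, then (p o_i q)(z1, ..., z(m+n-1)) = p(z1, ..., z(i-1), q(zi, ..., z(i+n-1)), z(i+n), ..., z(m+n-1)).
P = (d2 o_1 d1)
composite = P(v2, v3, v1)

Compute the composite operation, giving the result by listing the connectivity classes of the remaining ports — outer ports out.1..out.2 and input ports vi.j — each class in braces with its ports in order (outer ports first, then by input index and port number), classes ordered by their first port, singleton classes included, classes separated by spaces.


{out.1} {out.2} {v1.1, v1.2} {v2.1, v3.1} {v2.2} {v3.2}

Treat the ports identified at d2 as solder joints: merge, then drop.
through d1, on inputs (v2, v3): {out.1} {out.2} {v2.1, v3.1} {v2.2} {v3.2} (out.j = stage outer ports)
through d2, on inputs (v2, v3, v1): {out.1} {out.2} {v1.1, v1.2} {v2.1, v3.1} {v2.2} {v3.2} (out.j = stage outer ports)


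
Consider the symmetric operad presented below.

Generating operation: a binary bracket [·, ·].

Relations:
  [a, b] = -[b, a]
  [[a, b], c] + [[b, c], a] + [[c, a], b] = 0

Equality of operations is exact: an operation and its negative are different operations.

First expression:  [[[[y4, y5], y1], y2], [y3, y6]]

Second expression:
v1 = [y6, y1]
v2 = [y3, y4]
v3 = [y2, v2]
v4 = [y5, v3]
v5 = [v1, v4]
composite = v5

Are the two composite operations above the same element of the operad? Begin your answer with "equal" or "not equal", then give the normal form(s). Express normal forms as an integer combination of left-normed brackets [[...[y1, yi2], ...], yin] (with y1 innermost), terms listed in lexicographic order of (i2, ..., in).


not equal: they reduce to -[[[[[y1, y4], y5], y2], y3], y6] + [[[[[y1, y4], y5], y2], y6], y3] + [[[[[y1, y5], y4], y2], y3], y6] - [[[[[y1, y5], y4], y2], y6], y3] and [[[[[y1, y6], y2], y3], y4], y5] - [[[[[y1, y6], y2], y4], y3], y5] - [[[[[y1, y6], y3], y4], y2], y5] + [[[[[y1, y6], y4], y3], y2], y5] - [[[[[y1, y6], y5], y2], y3], y4] + [[[[[y1, y6], y5], y2], y4], y3] + [[[[[y1, y6], y5], y3], y4], y2] - [[[[[y1, y6], y5], y4], y3], y2]

Normal form of the first expression: -[[[[[y1, y4], y5], y2], y3], y6] + [[[[[y1, y4], y5], y2], y6], y3] + [[[[[y1, y5], y4], y2], y3], y6] - [[[[[y1, y5], y4], y2], y6], y3]
Normal form of the second expression: [[[[[y1, y6], y2], y3], y4], y5] - [[[[[y1, y6], y2], y4], y3], y5] - [[[[[y1, y6], y3], y4], y2], y5] + [[[[[y1, y6], y4], y3], y2], y5] - [[[[[y1, y6], y5], y2], y3], y4] + [[[[[y1, y6], y5], y2], y4], y3] + [[[[[y1, y6], y5], y3], y4], y2] - [[[[[y1, y6], y5], y4], y3], y2]
No match — not equal.


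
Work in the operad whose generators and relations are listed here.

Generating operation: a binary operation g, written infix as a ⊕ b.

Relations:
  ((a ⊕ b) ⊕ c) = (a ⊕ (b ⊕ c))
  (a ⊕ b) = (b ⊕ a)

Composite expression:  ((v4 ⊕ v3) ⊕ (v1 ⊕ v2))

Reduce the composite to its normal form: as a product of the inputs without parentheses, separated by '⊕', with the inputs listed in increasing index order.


Any arrangement under g is one operation, so sort the v-inputs.
(v4 ⊕ v3) spells out as v4 ⊕ v3
(v1 ⊕ v2) spells out as v1 ⊕ v2
((v4 ⊕ v3) ⊕ (v1 ⊕ v2)) spells out as v4 ⊕ v3 ⊕ v1 ⊕ v2
rearranged into index order: v1 ⊕ v2 ⊕ v3 ⊕ v4

v1 ⊕ v2 ⊕ v3 ⊕ v4


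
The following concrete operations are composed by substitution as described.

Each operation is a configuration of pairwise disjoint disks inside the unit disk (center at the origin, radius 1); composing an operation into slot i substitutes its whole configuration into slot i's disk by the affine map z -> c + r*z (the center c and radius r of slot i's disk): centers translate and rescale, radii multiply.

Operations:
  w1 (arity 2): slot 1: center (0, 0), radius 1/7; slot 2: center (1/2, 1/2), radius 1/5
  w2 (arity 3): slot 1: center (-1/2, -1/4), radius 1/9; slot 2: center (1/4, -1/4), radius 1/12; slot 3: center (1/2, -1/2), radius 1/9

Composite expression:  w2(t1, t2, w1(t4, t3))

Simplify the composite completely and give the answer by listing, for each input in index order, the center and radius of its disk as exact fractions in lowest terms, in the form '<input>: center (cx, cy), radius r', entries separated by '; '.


t1: center (-1/2, -1/4), radius 1/9; t2: center (1/4, -1/4), radius 1/12; t3: center (5/9, -4/9), radius 1/45; t4: center (1/2, -1/2), radius 1/63

Only the slot chain above each t matters under w2; compose those maps.
for t1, the 1-step affine chain lands on center (-1/2, -1/4), radius 1/9
for t2, the 1-step affine chain lands on center (1/4, -1/4), radius 1/12
for t4, the 2-step affine chain lands on center (1/2, -1/2), radius 1/63
for t3, the 2-step affine chain lands on center (5/9, -4/9), radius 1/45


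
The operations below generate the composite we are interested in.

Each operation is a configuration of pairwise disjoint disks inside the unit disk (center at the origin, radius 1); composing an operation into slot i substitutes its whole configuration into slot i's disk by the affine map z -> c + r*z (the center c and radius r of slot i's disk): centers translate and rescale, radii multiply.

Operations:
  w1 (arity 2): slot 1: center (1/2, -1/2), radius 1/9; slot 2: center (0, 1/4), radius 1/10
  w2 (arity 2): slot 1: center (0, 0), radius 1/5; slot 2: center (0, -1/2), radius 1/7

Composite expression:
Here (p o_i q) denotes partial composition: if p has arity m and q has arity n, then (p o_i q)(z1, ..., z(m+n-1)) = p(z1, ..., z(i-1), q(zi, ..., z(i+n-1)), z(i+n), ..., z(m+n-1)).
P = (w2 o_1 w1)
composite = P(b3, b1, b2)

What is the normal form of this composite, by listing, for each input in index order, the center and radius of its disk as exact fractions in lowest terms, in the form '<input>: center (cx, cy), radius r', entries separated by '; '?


Each b-disk chains the slot maps above it in w2; radii multiply.
b3: after 2 affine steps, its disk has center (1/10, -1/10), radius 1/45
b1: after 2 affine steps, its disk has center (0, 1/20), radius 1/50
b2: after 1 affine step, its disk has center (0, -1/2), radius 1/7

b1: center (0, 1/20), radius 1/50; b2: center (0, -1/2), radius 1/7; b3: center (1/10, -1/10), radius 1/45


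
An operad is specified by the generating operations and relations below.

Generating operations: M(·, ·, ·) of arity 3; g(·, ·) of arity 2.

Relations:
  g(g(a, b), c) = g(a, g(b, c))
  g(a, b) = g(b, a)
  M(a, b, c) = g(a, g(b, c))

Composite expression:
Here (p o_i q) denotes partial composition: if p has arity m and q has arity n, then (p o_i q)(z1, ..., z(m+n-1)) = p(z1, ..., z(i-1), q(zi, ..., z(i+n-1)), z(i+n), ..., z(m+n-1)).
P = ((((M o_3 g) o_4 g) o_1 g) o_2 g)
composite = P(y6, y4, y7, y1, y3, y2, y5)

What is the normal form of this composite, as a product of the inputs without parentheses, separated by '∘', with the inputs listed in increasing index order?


y1 ∘ y2 ∘ y3 ∘ y4 ∘ y5 ∘ y6 ∘ y7

Key point: M commutes, so take the y-inputs in any fixed order.
g(y4, y7) reduces to y4 ∘ y7
g(y6, g(y4, y7)) reduces to y6 ∘ y4 ∘ y7
g(y2, y5) reduces to y2 ∘ y5
g(y3, g(y2, y5)) reduces to y3 ∘ y2 ∘ y5
M(g(y6, g(y4, y7)), y1, g(y3, g(y2, y5))) reduces to y6 ∘ y4 ∘ y7 ∘ y1 ∘ y3 ∘ y2 ∘ y5
the factors in increasing index order: y1 ∘ y2 ∘ y3 ∘ y4 ∘ y5 ∘ y6 ∘ y7


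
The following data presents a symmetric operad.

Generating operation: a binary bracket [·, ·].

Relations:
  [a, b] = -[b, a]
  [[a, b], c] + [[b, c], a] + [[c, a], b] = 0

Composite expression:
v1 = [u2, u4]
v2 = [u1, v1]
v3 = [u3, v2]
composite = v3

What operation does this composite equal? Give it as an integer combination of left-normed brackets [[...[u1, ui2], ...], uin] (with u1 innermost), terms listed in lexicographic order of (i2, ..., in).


-[[[u1, u2], u4], u3] + [[[u1, u4], u2], u3]

In the tensor algebra, words opening u1 carry the u1-anchored form.
Composite bracket: [u3, [u1, [u2, u4]]]
Full expansion: 8 signed words from ab - ba (2^3 = 8).
Collect the words opening with u1:
  u1u2u4u3 appears with sign -1, giving the term -[[[u1, u2], u4], u3]
  u1u4u2u3 appears with sign +1, giving the term +[[[u1, u4], u2], u3]


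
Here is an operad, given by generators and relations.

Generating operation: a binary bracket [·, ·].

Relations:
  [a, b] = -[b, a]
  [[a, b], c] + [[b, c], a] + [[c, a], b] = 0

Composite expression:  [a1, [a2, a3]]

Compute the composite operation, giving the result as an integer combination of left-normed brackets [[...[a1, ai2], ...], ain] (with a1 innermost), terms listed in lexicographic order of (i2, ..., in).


[[a1, a2], a3] - [[a1, a3], a2]

A multilinear Lie element is pinned by a1-initial words (a1 innermost).
Composite bracket: [a1, [a2, a3]]
Under [a, b] = ab - ba we get 4 signed associative words (2^2 = 4).
Keep just the words that open with a1:
  a1a2a3 (sign +1) contributes +[[a1, a2], a3]
  a1a3a2 (sign -1) contributes -[[a1, a3], a2]


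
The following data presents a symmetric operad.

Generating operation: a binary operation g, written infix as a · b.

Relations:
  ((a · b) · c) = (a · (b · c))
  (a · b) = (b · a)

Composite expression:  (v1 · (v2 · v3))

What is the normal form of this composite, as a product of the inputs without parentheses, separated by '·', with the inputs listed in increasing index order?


Key point: g commutes, so take the v-inputs in any fixed order.
(v2 · v3) flattens to v2 · v3
(v1 · (v2 · v3)) flattens to v1 · v2 · v3
commutativity sorts the factors: v1 · v2 · v3

v1 · v2 · v3


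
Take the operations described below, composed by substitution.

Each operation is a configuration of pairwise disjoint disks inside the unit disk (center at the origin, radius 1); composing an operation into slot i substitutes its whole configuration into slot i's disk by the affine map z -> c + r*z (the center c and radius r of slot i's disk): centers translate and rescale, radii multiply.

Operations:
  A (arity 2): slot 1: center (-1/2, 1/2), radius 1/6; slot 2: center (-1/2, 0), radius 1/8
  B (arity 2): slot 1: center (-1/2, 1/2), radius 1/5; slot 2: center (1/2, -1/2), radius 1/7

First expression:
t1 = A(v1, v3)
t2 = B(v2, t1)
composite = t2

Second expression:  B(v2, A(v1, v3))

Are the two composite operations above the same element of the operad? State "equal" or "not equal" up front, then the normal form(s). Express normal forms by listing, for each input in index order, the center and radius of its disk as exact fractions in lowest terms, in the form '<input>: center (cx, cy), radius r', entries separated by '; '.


equal; the common form is v1: center (3/7, -3/7), radius 1/42; v2: center (-1/2, 1/2), radius 1/5; v3: center (3/7, -1/2), radius 1/56

Reducing the first expression gives v1: center (3/7, -3/7), radius 1/42; v2: center (-1/2, 1/2), radius 1/5; v3: center (3/7, -1/2), radius 1/56
Reducing the second expression gives v1: center (3/7, -3/7), radius 1/42; v2: center (-1/2, 1/2), radius 1/5; v3: center (3/7, -1/2), radius 1/56
Both agree, so they are equal.


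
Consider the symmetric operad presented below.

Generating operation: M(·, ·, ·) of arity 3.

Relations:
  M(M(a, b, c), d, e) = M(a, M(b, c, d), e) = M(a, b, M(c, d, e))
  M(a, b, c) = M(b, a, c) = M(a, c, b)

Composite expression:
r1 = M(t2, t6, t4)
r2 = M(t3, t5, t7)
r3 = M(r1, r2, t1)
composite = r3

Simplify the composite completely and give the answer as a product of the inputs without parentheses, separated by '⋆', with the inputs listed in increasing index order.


t1 ⋆ t2 ⋆ t3 ⋆ t4 ⋆ t5 ⋆ t6 ⋆ t7

Any arrangement under M is one operation, so sort the t-inputs.
M(t2, t6, t4) reduces to t2 ⋆ t6 ⋆ t4
M(t3, t5, t7) reduces to t3 ⋆ t5 ⋆ t7
M(M(t2, t6, t4), M(t3, t5, t7), t1) reduces to t2 ⋆ t6 ⋆ t4 ⋆ t3 ⋆ t5 ⋆ t7 ⋆ t1
commutativity sorts the factors: t1 ⋆ t2 ⋆ t3 ⋆ t4 ⋆ t5 ⋆ t6 ⋆ t7


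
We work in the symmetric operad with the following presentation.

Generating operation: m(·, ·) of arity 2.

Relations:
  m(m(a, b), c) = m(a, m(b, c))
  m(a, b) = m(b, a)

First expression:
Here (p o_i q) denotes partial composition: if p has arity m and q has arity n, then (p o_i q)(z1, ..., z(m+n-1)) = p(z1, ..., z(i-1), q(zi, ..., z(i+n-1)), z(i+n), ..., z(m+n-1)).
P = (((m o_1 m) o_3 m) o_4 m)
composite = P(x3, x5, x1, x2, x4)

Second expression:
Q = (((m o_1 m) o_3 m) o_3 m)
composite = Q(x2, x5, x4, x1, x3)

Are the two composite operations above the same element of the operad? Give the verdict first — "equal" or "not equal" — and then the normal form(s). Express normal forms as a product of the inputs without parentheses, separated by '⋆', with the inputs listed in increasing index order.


equal; the common form is x1 ⋆ x2 ⋆ x3 ⋆ x4 ⋆ x5

Reducing the first expression gives x1 ⋆ x2 ⋆ x3 ⋆ x4 ⋆ x5
Reducing the second expression gives x1 ⋆ x2 ⋆ x3 ⋆ x4 ⋆ x5
The forms coincide; equal.


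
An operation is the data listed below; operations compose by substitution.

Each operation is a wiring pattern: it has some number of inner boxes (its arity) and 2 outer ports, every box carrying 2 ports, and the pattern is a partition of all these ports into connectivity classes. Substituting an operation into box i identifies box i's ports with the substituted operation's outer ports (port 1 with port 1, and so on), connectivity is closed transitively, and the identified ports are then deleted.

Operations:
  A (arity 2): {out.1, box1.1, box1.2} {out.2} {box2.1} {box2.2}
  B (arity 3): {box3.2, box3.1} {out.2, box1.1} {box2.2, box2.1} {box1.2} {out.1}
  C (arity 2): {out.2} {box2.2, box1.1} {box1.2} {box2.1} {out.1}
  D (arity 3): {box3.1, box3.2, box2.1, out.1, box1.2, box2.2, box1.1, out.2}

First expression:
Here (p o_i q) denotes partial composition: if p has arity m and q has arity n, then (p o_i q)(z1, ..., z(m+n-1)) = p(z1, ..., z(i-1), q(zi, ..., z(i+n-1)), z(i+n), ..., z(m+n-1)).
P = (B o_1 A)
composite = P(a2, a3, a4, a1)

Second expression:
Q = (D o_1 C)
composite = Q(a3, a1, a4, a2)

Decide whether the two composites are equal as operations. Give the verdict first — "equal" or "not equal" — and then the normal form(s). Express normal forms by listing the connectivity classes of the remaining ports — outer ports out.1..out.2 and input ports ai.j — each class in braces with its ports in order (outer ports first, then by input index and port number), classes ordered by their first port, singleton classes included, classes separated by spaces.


not equal; first: {out.1} {out.2, a2.1, a2.2} {a1.1, a1.2} {a3.1} {a3.2} {a4.1, a4.2}; second: {out.1, out.2, a2.1, a2.2, a4.1, a4.2} {a1.1} {a1.2, a3.1} {a3.2}

The first composite normalizes to {out.1} {out.2, a2.1, a2.2} {a1.1, a1.2} {a3.1} {a3.2} {a4.1, a4.2}
The second composite normalizes to {out.1, out.2, a2.1, a2.2, a4.1, a4.2} {a1.1} {a1.2, a3.1} {a3.2}
No match — not equal.


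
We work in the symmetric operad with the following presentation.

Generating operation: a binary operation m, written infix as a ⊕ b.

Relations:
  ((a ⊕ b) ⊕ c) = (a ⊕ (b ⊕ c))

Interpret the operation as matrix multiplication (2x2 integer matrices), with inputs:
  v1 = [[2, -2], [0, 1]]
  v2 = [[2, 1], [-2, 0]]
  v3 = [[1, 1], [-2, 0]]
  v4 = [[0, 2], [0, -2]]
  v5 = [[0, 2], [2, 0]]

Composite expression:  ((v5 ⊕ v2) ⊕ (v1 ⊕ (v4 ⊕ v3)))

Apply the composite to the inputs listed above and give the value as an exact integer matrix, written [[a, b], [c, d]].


(v5 ⊕ v2) = [[-4, 0], [4, 2]]
(v4 ⊕ v3) = [[-4, 0], [4, 0]]
(v1 ⊕ (v4 ⊕ v3)) = [[-16, 0], [4, 0]]
((v5 ⊕ v2) ⊕ (v1 ⊕ (v4 ⊕ v3))) = [[64, 0], [-56, 0]]

[[64, 0], [-56, 0]]


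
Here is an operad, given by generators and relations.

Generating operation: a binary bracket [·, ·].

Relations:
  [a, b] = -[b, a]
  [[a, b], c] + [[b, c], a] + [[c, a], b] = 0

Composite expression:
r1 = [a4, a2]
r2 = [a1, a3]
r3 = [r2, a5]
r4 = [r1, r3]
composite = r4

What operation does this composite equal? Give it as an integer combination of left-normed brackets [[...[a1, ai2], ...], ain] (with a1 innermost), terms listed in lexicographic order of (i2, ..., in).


[[[[a1, a3], a5], a2], a4] - [[[[a1, a3], a5], a4], a2]

Expand each bracket as ab - ba; the a1-initial words give the coefficients.
Composite bracket: [[a4, a2], [[a1, a3], a5]]
Each bracket splits as ab - ba, giving 16 signed words (2^4 = 16).
Words beginning with a1 determine it all:
  a1a3a5a2a4 (sign +1) contributes +[[[[a1, a3], a5], a2], a4]
  a1a3a5a4a2 (sign -1) contributes -[[[[a1, a3], a5], a4], a2]


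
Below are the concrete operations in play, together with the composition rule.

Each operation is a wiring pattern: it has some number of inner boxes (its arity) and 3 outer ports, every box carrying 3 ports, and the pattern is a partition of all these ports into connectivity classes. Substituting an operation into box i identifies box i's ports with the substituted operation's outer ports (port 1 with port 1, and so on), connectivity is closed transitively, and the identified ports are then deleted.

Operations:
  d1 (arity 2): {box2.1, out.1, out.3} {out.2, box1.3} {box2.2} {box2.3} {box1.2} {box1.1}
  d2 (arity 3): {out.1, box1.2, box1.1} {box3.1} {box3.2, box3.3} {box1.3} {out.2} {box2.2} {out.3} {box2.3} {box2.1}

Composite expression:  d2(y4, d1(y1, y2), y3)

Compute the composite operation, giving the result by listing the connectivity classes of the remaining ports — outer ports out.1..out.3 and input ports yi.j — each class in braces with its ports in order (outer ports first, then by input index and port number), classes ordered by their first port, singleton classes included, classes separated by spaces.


{out.1, y4.1, y4.2} {out.2} {out.3} {y1.1} {y1.2} {y1.3} {y2.1} {y2.2} {y2.3} {y3.1} {y3.2, y3.3} {y4.3}

Two ports join when wires chain via d2-identified ports.
after d1, the pattern on (y1, y2) reads {out.1, out.3, y2.1} {out.2, y1.3} {y1.1} {y1.2} {y2.2} {y2.3} (out.j = its outer ports)
after d2, the pattern on (y4, y1, y2, y3) reads {out.1, y4.1, y4.2} {out.2} {out.3} {y1.1} {y1.2} {y1.3} {y2.1} {y2.2} {y2.3} {y3.1} {y3.2, y3.3} {y4.3} (out.j = its outer ports)
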